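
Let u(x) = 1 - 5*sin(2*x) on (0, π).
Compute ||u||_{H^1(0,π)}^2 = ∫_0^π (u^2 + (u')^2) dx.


||u||_{H^1(0,π)}^2 = 127*π/2

u'(x) = -10*cos(2*x).
Expand u² and (u')² and integrate term by term on (0, π), using: for integers n ≥ 1, ∫_0^π sin²(nx) dx = ∫_0^π cos²(nx) dx = π/2; for n ≠ n', ∫_0^π sin(nx)sin(n'x) dx = ∫_0^π cos(nx)cos(n'x) dx = 0; and by product-to-sum, ∫_0^π sin(nx)cos(n'x) dx = ½∫_0^π [sin((n+n')x) + sin((n−n')x)] dx, which is 0 when n+n' is even and 2n/(n²−n'²) when n+n' is odd (it need not vanish on (0, π)). For the constant mode: ∫_0^π 1 dx = π, ∫_0^π cos(nx) dx = 0, ∫_0^π sin(nx) dx = (1−(−1)^n)/n.
  u² squared terms: (1)²·∫1 dx = 1·π = π;  (-5)²·∫sin(2x)² dx = 25·π/2 = 25*π/2.
  u² cross terms: 2·(1)·(-5)·∫1·sin(2x) dx = -10·(0) = 0.
  So ∫_0^π u² dx = π + 25*π/2 + 0 = 27*π/2.
  (u')² squared terms: (-10)²·∫cos(2x)² dx = 100·π/2 = 50*π.
  So ∫_0^π (u')² dx = 50*π.
||u||_{H^1}^2 = (27*π/2) + (50*π) = 127*π/2.


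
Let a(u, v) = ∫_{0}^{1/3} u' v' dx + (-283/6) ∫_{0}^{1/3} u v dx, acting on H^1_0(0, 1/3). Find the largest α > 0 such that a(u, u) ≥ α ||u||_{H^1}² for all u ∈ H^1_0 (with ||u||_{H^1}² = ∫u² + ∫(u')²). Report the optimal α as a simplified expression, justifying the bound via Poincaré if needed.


α = (-283 + 54*π^2)/(6*(1 + 9*π^2))

Coercivity of a(·,·) on H^1_0(0, 1/3) means a(u, u) ≥ α ||u||_{H^1}² for every u ∈ H^1_0.
The interval has length L = 1/3, and Poincaré/coercivity depend only on L. Here a(u, u) = ∫(u')² + (-283/6)·∫u².
Here c = -283/6 < 0 with |c| < (π/L)² = 9*π^2, so coercivity still holds. The condition a(u,u) ≥ α||u||_{H^1}² reads (1−α)∫(u')² ≥ (α−c)∫u². Any admissible α is ≤ 1 (rapidly oscillating u have ∫u²/∫(u')² → 0), and α = 1 would force 0 ≥ (1−c)∫u², impossible since c < 1; so 1−α > 0. By the sharp Poincaré inequality on H^1_0 of an interval of length L, ∫(u')² ≥ (π/L)²∫u² with equality for the first sine mode sin(π(x−x₀)/L) (x₀ the left endpoint), so the inequality holds for all u iff (1−α)(π/L)² ≥ α − c, i.e. α ≤ ((π/L)² + c)/((π/L)² + 1) = (1 + c(L/π)²)/(1 + (L/π)²). (Direct route, valid since c ≤ 0: Poincaré gives c∫u² ≥ c(L/π)²∫(u')², so a(u,u) ≥ (1 + c(L/π)²)∫(u')², while ||u||_{H^1}² ≤ (1 + (L/π)²)∫(u')²; dividing yields the same α.) With (π/L)² = 9*π^2 and c = -283/6, the largest admissible constant is α = ((π/L)² + c)/((π/L)² + 1).
Simplifying, α = (-283 + 54*π^2)/(6*(1 + 9*π^2)).


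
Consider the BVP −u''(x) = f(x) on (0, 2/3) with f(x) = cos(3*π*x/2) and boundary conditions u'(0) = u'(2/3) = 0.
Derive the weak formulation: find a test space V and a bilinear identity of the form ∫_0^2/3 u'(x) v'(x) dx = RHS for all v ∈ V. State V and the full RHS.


V = H^1(0, 2/3) (no boundary constraint on v; u is determined up to an additive constant); weak form: ∫_0^2/3 u'v' dx = ∫_0^2/3 (cos(3*π*x/2)) v dx for all v ∈ V.

Multiply both sides by a test function v and integrate from 0 to 2/3:
  ∫_0^2/3 −u''(x) v(x) dx = ∫_0^2/3 f(x) v(x) dx.
Integrate the LHS by parts once:
  ∫_0^2/3 −u'' v dx = −[u'(x) v(x)]_0^2/3 + ∫_0^2/3 u'(x) v'(x) dx.
Thus ∫_0^2/3 u'(x) v'(x) dx = ∫_0^2/3 f(x) v(x) dx + [u'(x) v(x)]_0^2/3.
Choose V so that boundary terms are either known or forced to vanish.
u has homogeneous Neumann: u'(0) = u'(2/3) = 0. So [u' v]_0^2/3 = 0·v(2/3) − 0·v(0) = 0 for any v; take V = H^1(0, 2/3).
Weak formulation: find u (satisfying any essential BC) such that ∫_0^2/3 u'(x) v'(x) dx = ∫_0^2/3 f v dx for all v ∈ V (homogeneous Neumann, so boundary terms vanish).
Substituting f(x) = cos(3*π*x/2), the right-hand side is ∫_0^2/3 (cos(3*π*x/2)) v dx.
Compatibility check (pure Neumann): taking v ≡ 1 ∈ V gives 0 = ∫_0^2/3 f dx + (0) − (0), i.e. ∫_0^2/3 f dx must equal u'(0) − u'(2/3) = 0. Indeed ∫_0^2/3 (cos(3*π*x/2)) dx = 0, so the data are compatible. The solution is then unique only up to an additive constant (fix it e.g. by requiring ∫_0^2/3 u dx = 0).


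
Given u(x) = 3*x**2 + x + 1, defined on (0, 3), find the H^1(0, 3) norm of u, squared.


||u||_{H^1}^2 = 10149/10

The H^1 norm (squared) on an interval (0, L) is
  ||u||_{H^1}^2 = ∫_0^L u(x)^2 dx + ∫_0^L u'(x)^2 dx.
Compute u'(x) = 6*x + 1.
Then u(x)^2 = 9*x**4 + 6*x**3 + 7*x**2 + 2*x + 1 and u'(x)^2 = 36*x**2 + 12*x + 1.
Integrate each monomial from 0 to 3 using ∫_0^3 c·x^n dx = c·3^(n+1)/(n+1):
  ∫_0^3 u(x)^2 dx = ∫_0^3 (9*x^4 + 6*x^3 + 7*x^2 + 2*x + 1) dx. Term by term:
    ∫_0^3 9*x^4 dx = 2187/5;  ∫_0^3 6*x^3 dx = 243/2;  ∫_0^3 7*x^2 dx = 63;
    ∫_0^3 2*x dx = 9;  ∫_0^3 1 dx = 3.
  Sum: 2187/5 + 243/2 + 63 + 9 + 3 = 6339/10.
  ∫_0^3 u'(x)^2 dx = ∫_0^3 (36*x^2 + 12*x + 1) dx. Term by term:
    ∫_0^3 36*x^2 dx = 324;  ∫_0^3 12*x dx = 54;  ∫_0^3 1 dx = 3.
  Sum: 324 + 54 + 3 = 381.
Adding: ||u||_{H^1}^2 = 6339/10 + 381 = 10149/10.


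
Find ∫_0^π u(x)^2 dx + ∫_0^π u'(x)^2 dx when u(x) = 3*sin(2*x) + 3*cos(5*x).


||u||_{H^1(0,π)}^2 = -624/7 + 279*π/2

u'(x) = -15*sin(5*x) + 6*cos(2*x).
Expand u² and (u')² and integrate term by term on (0, π), using: for integers n ≥ 1, ∫_0^π sin²(nx) dx = ∫_0^π cos²(nx) dx = π/2; for n ≠ n', ∫_0^π sin(nx)sin(n'x) dx = ∫_0^π cos(nx)cos(n'x) dx = 0; and by product-to-sum, ∫_0^π sin(nx)cos(n'x) dx = ½∫_0^π [sin((n+n')x) + sin((n−n')x)] dx, which is 0 when n+n' is even and 2n/(n²−n'²) when n+n' is odd (it need not vanish on (0, π)).
  u² squared terms: (3)²·∫cos(5x)² dx = 9·π/2 = 9*π/2;  (3)²·∫sin(2x)² dx = 9·π/2 = 9*π/2.
  u² cross terms: 2·(3)·(3)·∫cos(5x)·sin(2x) dx = 18·(-4/21) = -24/7.
  So ∫_0^π u² dx = 9*π/2 + 9*π/2 − 24/7 = -24/7 + 9*π.
  (u')² squared terms: (-15)²·∫sin(5x)² dx = 225·π/2 = 225*π/2;  (6)²·∫cos(2x)² dx = 36·π/2 = 18*π.
  (u')² cross terms: 2·(-15)·(6)·∫sin(5x)·cos(2x) dx = -180·(10/21) = -600/7.
  So ∫_0^π (u')² dx = 225*π/2 + 18*π − 600/7 = -600/7 + 261*π/2.
||u||_{H^1}^2 = (-24/7 + 9*π) + (-600/7 + 261*π/2) = -624/7 + 279*π/2.


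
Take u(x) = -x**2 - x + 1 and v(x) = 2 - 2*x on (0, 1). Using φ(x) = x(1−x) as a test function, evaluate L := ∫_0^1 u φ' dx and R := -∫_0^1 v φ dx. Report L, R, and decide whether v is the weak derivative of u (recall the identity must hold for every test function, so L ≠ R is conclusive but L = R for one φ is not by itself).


LHS = 1/3, RHS = -1/6. No, v is not the weak derivative of u.

u(x) = -x**2 - x + 1, classical derivative u'(x) = -2*x - 1.
φ(x) = x(1−x), so φ'(x) = 1 - 2*x.
Note φ(0) = φ(1) = 0, so the boundary term u·φ vanishes.
LHS = ∫_0^1 u(x) φ'(x) dx = ∫_0^1 (2*x^3 + x^2 - 3*x + 1) dx. Term by term:
  ∫_0^1 2*x^3 dx = 1/2;  ∫_0^1 x^2 dx = 1/3;  ∫_0^1 -3*x dx = -3/2;
  ∫_0^1 1 dx = 1.
Sum: 1/2 + 1/3 − 3/2 + 1 = 1/3.
So LHS = 1/3.
∫_0^1 v(x) φ(x) dx = ∫_0^1 (2*x^3 - 4*x^2 + 2*x) dx. Term by term:
  ∫_0^1 2*x^3 dx = 1/2;  ∫_0^1 -4*x^2 dx = -4/3;  ∫_0^1 2*x dx = 1.
Sum: 1/2 − 4/3 + 1 = 1/6.
So RHS = -∫_0^1 v(x) φ(x) dx = -1/6.
LHS − RHS = 1/2 ≠ 0, so the identity fails.
(For a valid weak derivative the identity must hold for EVERY test function, in particular this one. The failure shows v is NOT the weak derivative of u.)
Correct weak derivative would be u'(x) = -2*x - 1.


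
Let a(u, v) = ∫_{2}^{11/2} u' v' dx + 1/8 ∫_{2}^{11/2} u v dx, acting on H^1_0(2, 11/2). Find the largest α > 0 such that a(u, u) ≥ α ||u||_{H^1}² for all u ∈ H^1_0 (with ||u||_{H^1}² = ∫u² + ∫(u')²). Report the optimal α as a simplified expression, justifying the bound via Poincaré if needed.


α = (49 + 32*π^2)/(8*(4*π^2 + 49))

Coercivity of a(·,·) on H^1_0(2, 11/2) means a(u, u) ≥ α ||u||_{H^1}² for every u ∈ H^1_0.
The interval has length L = 7/2, and Poincaré/coercivity depend only on L. Here a(u, u) = ∫(u')² + (1/8)·∫u².
Here 0 < c = 1/8 < 1. The condition a(u,u) ≥ α||u||_{H^1}² reads (1−α)∫(u')² ≥ (α−c)∫u². Any admissible α is ≤ 1 (rapidly oscillating u have ∫u²/∫(u')² → 0), and α = 1 would force 0 ≥ (1−c)∫u², impossible since c < 1; so 1−α > 0. By the sharp Poincaré inequality on H^1_0 of an interval of length L, ∫(u')² ≥ (π/L)²∫u² with equality for the first sine mode sin(π(x−x₀)/L) (x₀ the left endpoint), so the inequality holds for all u iff (1−α)(π/L)² ≥ α − c, i.e. α ≤ ((π/L)² + c)/((π/L)² + 1) = (1 + c(L/π)²)/(1 + (L/π)²). With (π/L)² = 4*π^2/49 and c = 1/8, the largest admissible constant is α = ((π/L)² + c)/((π/L)² + 1).
Simplifying, α = (49 + 32*π^2)/(8*(4*π^2 + 49)).


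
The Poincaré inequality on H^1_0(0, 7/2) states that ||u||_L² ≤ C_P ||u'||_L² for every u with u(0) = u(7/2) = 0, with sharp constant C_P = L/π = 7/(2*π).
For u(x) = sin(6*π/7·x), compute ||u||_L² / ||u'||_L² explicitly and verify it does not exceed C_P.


||u||_L² / ||u'||_L² = 7/(6*π) < C_P = 7/(2*π).

u(x) = sin(6*π/7·x), so u'(x) = 6*π*cos(6*π*x/7)/7.
Writing u(x) = A·sin(kπx/L) with A = 1 and k = 3, use ∫_0^L sin²(kπx/L) dx = L/2 and ∫_0^L cos²(kπx/L) dx = L/2.
u² = 1·sin²(6*π/7·x) and (u')² = 36*π^2/49·cos²(6*π/7·x), and each of sin², cos² integrates to L/2 = 7/4 over (0, 7/2).
∫_0^7/2 u² dx = 7/4, so ||u||_L² = sqrt(7)/2.
∫_0^7/2 (u')² dx = 9*π^2/7, so ||u'||_L² = 3*sqrt(7)*π/7.
Ratio ||u||_L² / ||u'||_L² = 7/(6*π).
Sharp Poincaré constant on H^1_0(0, 7/2) is C_P = L/π = 7/(2*π), achieved by sin(2*π/7·x).
This is the k = 3 harmonic; the ratio L/(kπ) is strictly less than C_P = L/π, consistent with the sharp inequality ||u||_L² ≤ C_P ||u'||_L².


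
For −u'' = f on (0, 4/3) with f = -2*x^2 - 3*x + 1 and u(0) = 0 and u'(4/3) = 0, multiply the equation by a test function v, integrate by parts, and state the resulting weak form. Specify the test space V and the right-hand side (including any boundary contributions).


V = {v ∈ H^1(0, 4/3) : v(0) = 0} (test functions vanish at x = 0 where u is specified); weak form: ∫_0^4/3 u'v' dx = ∫_0^4/3 (-2*x^2 - 3*x + 1) v dx for all v ∈ V.

Multiply both sides by a test function v and integrate from 0 to 4/3:
  ∫_0^4/3 −u''(x) v(x) dx = ∫_0^4/3 f(x) v(x) dx.
Integrate the LHS by parts once:
  ∫_0^4/3 −u'' v dx = −[u'(x) v(x)]_0^4/3 + ∫_0^4/3 u'(x) v'(x) dx.
Thus ∫_0^4/3 u'(x) v'(x) dx = ∫_0^4/3 f(x) v(x) dx + [u'(x) v(x)]_0^4/3.
Choose V so that boundary terms are either known or forced to vanish.
Mixed BC: u(0) = 0 (Dirichlet) and u'(4/3) = 0 (Neumann). Define V = {v ∈ H^1(0, 4/3) : v(0) = 0}. Then [u' v]_0^4/3 = u'(4/3)·v(4/3) − u'(0)·0 = 0.
Weak formulation: find u (satisfying any essential BC) such that ∫_0^4/3 u'(x) v'(x) dx = ∫_0^4/3 f v dx for all v ∈ V (Dirichlet at 0 absorbed into V; the Neumann datum at x = 4/3 is zero, so no boundary term remains).
Substituting f(x) = -2*x^2 - 3*x + 1, the right-hand side is ∫_0^4/3 (-2*x^2 - 3*x + 1) v dx.


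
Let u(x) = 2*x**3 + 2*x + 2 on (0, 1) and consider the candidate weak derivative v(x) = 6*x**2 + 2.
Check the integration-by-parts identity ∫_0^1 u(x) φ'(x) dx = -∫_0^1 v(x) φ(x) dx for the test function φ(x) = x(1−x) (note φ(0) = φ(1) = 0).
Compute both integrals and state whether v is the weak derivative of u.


LHS = -19/30, RHS = -19/30. Yes, v = u' weakly.

u(x) = 2*x**3 + 2*x + 2, classical derivative u'(x) = 6*x**2 + 2.
φ(x) = x(1−x), so φ'(x) = 1 - 2*x.
Note φ(0) = φ(1) = 0, so the boundary term u·φ vanishes.
LHS = ∫_0^1 u(x) φ'(x) dx = ∫_0^1 (-4*x^4 + 2*x^3 - 4*x^2 - 2*x + 2) dx. Term by term:
  ∫_0^1 -4*x^4 dx = -4/5;  ∫_0^1 2*x^3 dx = 1/2;  ∫_0^1 -4*x^2 dx = -4/3;
  ∫_0^1 -2*x dx = -1;  ∫_0^1 2 dx = 2.
Sum: -4/5 + 1/2 − 4/3 − 1 + 2 = -19/30.
So LHS = -19/30.
∫_0^1 v(x) φ(x) dx = ∫_0^1 (-6*x^4 + 6*x^3 - 2*x^2 + 2*x) dx. Term by term:
  ∫_0^1 -6*x^4 dx = -6/5;  ∫_0^1 6*x^3 dx = 3/2;  ∫_0^1 -2*x^2 dx = -2/3;
  ∫_0^1 2*x dx = 1.
Sum: -6/5 + 3/2 − 2/3 + 1 = 19/30.
So RHS = -∫_0^1 v(x) φ(x) dx = -19/30.
LHS = RHS, so the identity holds for this test φ.
Moreover u is smooth here and v(x) = u'(x) = 6*x**2 + 2 pointwise, so the identity holds for every test function. Hence v is the weak derivative of u.


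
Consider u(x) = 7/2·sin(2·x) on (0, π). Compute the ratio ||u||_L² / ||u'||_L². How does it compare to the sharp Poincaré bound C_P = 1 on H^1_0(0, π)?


||u||_L² / ||u'||_L² = 1/2 < C_P = 1.

u(x) = 7/2·sin(2·x), so u'(x) = 7*cos(2*x).
Writing u(x) = A·sin(kπx/L) with A = 7/2 and k = 2, use ∫_0^L sin²(kπx/L) dx = L/2 and ∫_0^L cos²(kπx/L) dx = L/2.
u² = 49/4·sin²(2·x) and (u')² = 49·cos²(2·x), and each of sin², cos² integrates to L/2 = π/2 over (0, π).
∫_0^π u² dx = 49*π/8, so ||u||_L² = 7*sqrt(2)*sqrt(π)/4.
∫_0^π (u')² dx = 49*π/2, so ||u'||_L² = 7*sqrt(2)*sqrt(π)/2.
Ratio ||u||_L² / ||u'||_L² = 1/2.
Sharp Poincaré constant on H^1_0(0, π) is C_P = L/π = 1, achieved by sin(x).
This is the k = 2 harmonic; the ratio L/(kπ) is strictly less than C_P = L/π, consistent with the sharp inequality ||u||_L² ≤ C_P ||u'||_L².


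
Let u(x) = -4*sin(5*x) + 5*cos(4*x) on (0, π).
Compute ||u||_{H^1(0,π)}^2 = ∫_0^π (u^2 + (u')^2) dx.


||u||_{H^1(0,π)}^2 = -6800/9 + 841*π/2

u'(x) = -20*sin(4*x) - 20*cos(5*x).
Expand u² and (u')² and integrate term by term on (0, π), using: for integers n ≥ 1, ∫_0^π sin²(nx) dx = ∫_0^π cos²(nx) dx = π/2; for n ≠ n', ∫_0^π sin(nx)sin(n'x) dx = ∫_0^π cos(nx)cos(n'x) dx = 0; and by product-to-sum, ∫_0^π sin(nx)cos(n'x) dx = ½∫_0^π [sin((n+n')x) + sin((n−n')x)] dx, which is 0 when n+n' is even and 2n/(n²−n'²) when n+n' is odd (it need not vanish on (0, π)).
  u² squared terms: (-4)²·∫sin(5x)² dx = 16·π/2 = 8*π;  (5)²·∫cos(4x)² dx = 25·π/2 = 25*π/2.
  u² cross terms: 2·(-4)·(5)·∫sin(5x)·cos(4x) dx = -40·(10/9) = -400/9.
  So ∫_0^π u² dx = 8*π + 25*π/2 − 400/9 = -400/9 + 41*π/2.
  (u')² squared terms: (-20)²·∫cos(5x)² dx = 400·π/2 = 200*π;  (-20)²·∫sin(4x)² dx = 400·π/2 = 200*π.
  (u')² cross terms: 2·(-20)·(-20)·∫cos(5x)·sin(4x) dx = 800·(-8/9) = -6400/9.
  So ∫_0^π (u')² dx = 200*π + 200*π − 6400/9 = -6400/9 + 400*π.
||u||_{H^1}^2 = (-400/9 + 41*π/2) + (-6400/9 + 400*π) = -6800/9 + 841*π/2.


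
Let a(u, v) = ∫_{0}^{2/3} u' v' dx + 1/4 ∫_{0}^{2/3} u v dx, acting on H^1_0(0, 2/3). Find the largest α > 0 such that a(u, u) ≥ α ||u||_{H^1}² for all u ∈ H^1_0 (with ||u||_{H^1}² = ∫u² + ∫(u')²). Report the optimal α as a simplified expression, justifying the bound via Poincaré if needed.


α = (1 + 9*π^2)/(4 + 9*π^2)

Coercivity of a(·,·) on H^1_0(0, 2/3) means a(u, u) ≥ α ||u||_{H^1}² for every u ∈ H^1_0.
The interval has length L = 2/3, and Poincaré/coercivity depend only on L. Here a(u, u) = ∫(u')² + (1/4)·∫u².
Here 0 < c = 1/4 < 1. The condition a(u,u) ≥ α||u||_{H^1}² reads (1−α)∫(u')² ≥ (α−c)∫u². Any admissible α is ≤ 1 (rapidly oscillating u have ∫u²/∫(u')² → 0), and α = 1 would force 0 ≥ (1−c)∫u², impossible since c < 1; so 1−α > 0. By the sharp Poincaré inequality on H^1_0 of an interval of length L, ∫(u')² ≥ (π/L)²∫u² with equality for the first sine mode sin(π(x−x₀)/L) (x₀ the left endpoint), so the inequality holds for all u iff (1−α)(π/L)² ≥ α − c, i.e. α ≤ ((π/L)² + c)/((π/L)² + 1) = (1 + c(L/π)²)/(1 + (L/π)²). With (π/L)² = 9*π^2/4 and c = 1/4, the largest admissible constant is α = ((π/L)² + c)/((π/L)² + 1).
Simplifying, α = (1 + 9*π^2)/(4 + 9*π^2).


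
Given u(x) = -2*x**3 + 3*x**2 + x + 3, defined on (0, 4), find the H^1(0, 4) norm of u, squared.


||u||_{H^1}^2 = 596024/105

The H^1 norm (squared) on an interval (0, L) is
  ||u||_{H^1}^2 = ∫_0^L u(x)^2 dx + ∫_0^L u'(x)^2 dx.
Compute u'(x) = -6*x**2 + 6*x + 1.
Then u(x)^2 = 4*x**6 - 12*x**5 + 5*x**4 - 6*x**3 + 19*x**2 + 6*x + 9 and u'(x)^2 = 36*x**4 - 72*x**3 + 24*x**2 + 12*x + 1.
Integrate each monomial from 0 to 4 using ∫_0^4 c·x^n dx = c·4^(n+1)/(n+1):
  ∫_0^4 u(x)^2 dx = ∫_0^4 (4*x^6 - 12*x^5 + 5*x^4 - 6*x^3 + 19*x^2 + 6*x + 9) dx. Term by term:
    ∫_0^4 4*x^6 dx = 65536/7;  ∫_0^4 -12*x^5 dx = -8192;  ∫_0^4 5*x^4 dx = 1024;
    ∫_0^4 -6*x^3 dx = -384;  ∫_0^4 19*x^2 dx = 1216/3;  ∫_0^4 6*x dx = 48;
    ∫_0^4 9 dx = 36.
  Sum: 65536/7 − 8192 + 1024 − 384 + 1216/3 + 48 + 36 = 48292/21.
  ∫_0^4 u'(x)^2 dx = ∫_0^4 (36*x^4 - 72*x^3 + 24*x^2 + 12*x + 1) dx. Term by term:
    ∫_0^4 36*x^4 dx = 36864/5;  ∫_0^4 -72*x^3 dx = -4608;  ∫_0^4 24*x^2 dx = 512;
    ∫_0^4 12*x dx = 96;  ∫_0^4 1 dx = 4.
  Sum: 36864/5 − 4608 + 512 + 96 + 4 = 16884/5.
Adding: ||u||_{H^1}^2 = 48292/21 + 16884/5 = 596024/105.


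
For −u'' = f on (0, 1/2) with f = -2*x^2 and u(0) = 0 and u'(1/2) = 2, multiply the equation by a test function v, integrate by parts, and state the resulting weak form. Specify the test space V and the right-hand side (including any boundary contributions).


V = {v ∈ H^1(0, 1/2) : v(0) = 0} (test functions vanish at x = 0 where u is specified); weak form: ∫_0^1/2 u'v' dx = ∫_0^1/2 (-2*x^2) v dx + 2·v(1/2) for all v ∈ V.

Multiply both sides by a test function v and integrate from 0 to 1/2:
  ∫_0^1/2 −u''(x) v(x) dx = ∫_0^1/2 f(x) v(x) dx.
Integrate the LHS by parts once:
  ∫_0^1/2 −u'' v dx = −[u'(x) v(x)]_0^1/2 + ∫_0^1/2 u'(x) v'(x) dx.
Thus ∫_0^1/2 u'(x) v'(x) dx = ∫_0^1/2 f(x) v(x) dx + [u'(x) v(x)]_0^1/2.
Choose V so that boundary terms are either known or forced to vanish.
Mixed BC: u(0) = 0 (Dirichlet) and u'(1/2) = 2 (Neumann). Define V = {v ∈ H^1(0, 1/2) : v(0) = 0}. Then [u' v]_0^1/2 = u'(1/2)·v(1/2) − u'(0)·0 = 2·v(1/2).
Weak formulation: find u (satisfying any essential BC) such that ∫_0^1/2 u'(x) v'(x) dx = ∫_0^1/2 f v dx + 2·v(1/2) for all v ∈ V (Dirichlet at 0 absorbed into V; Neumann datum at x = 1/2 contributes the boundary term).
Substituting f(x) = -2*x^2, the right-hand side is ∫_0^1/2 (-2*x^2) v dx + 2·v(1/2).


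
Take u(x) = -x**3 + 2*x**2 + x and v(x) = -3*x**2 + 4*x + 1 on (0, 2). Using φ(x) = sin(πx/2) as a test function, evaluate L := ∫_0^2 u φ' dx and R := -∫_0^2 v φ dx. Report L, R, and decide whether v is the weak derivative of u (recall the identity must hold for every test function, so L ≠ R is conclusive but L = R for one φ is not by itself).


LHS = -96/π^3 + 4/π, RHS = -96/π^3 + 4/π. Yes, v = u' weakly.

u(x) = -x**3 + 2*x**2 + x, classical derivative u'(x) = -3*x**2 + 4*x + 1.
φ(x) = sin(πx/2), so φ'(x) = π*cos(π*x/2)/2.
Note φ(0) = φ(2) = 0, so the boundary term u·φ vanishes.
LHS = ∫_0^2 u(x) φ'(x) dx = ∫_0^2 (-π*x^3*cos(π*x/2)/2 + π*x^2*cos(π*x/2) + π*x*cos(π*x/2)/2) dx. Term by term:
  ∫_0^2 π*x^2*cos(π*x/2) dx = -16/π;  ∫_0^2 π*x*cos(π*x/2)/2 dx = -4/π;  ∫_0^2 -π*x^3*cos(π*x/2)/2 dx = -96/π^3 + 24/π.
Sum: -16/π − 4/π + -96/π^3 + 24/π = -96/π^3 + 4/π.
So LHS = -96/π^3 + 4/π.
∫_0^2 v(x) φ(x) dx = ∫_0^2 (-3*x^2*sin(π*x/2) + 4*x*sin(π*x/2) + sin(π*x/2)) dx. Term by term:
  ∫_0^2 -3*x^2*sin(π*x/2) dx = -24/π + 96/π^3;  ∫_0^2 4*x*sin(π*x/2) dx = 16/π;  ∫_0^2 sin(π*x/2) dx = 4/π.
Sum: -24/π + 96/π^3 + 16/π + 4/π = -4/π + 96/π^3.
So RHS = -∫_0^2 v(x) φ(x) dx = -96/π^3 + 4/π.
LHS = RHS, so the identity holds for this test φ.
Moreover u is smooth here and v(x) = u'(x) = -3*x**2 + 4*x + 1 pointwise, so the identity holds for every test function. Hence v is the weak derivative of u.


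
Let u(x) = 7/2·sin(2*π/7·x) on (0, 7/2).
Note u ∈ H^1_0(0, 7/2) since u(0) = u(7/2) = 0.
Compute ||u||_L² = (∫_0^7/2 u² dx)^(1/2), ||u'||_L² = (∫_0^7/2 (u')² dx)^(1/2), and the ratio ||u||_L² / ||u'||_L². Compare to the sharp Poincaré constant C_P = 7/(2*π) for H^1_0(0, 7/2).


||u||_L² / ||u'||_L² = 7/(2*π) = C_P.

u(x) = 7/2·sin(2*π/7·x), so u'(x) = π*cos(2*π*x/7).
Writing u(x) = A·sin(kπx/L) with A = 7/2 and k = 1, use ∫_0^L sin²(kπx/L) dx = L/2 and ∫_0^L cos²(kπx/L) dx = L/2.
u² = 49/4·sin²(2*π/7·x) and (u')² = π^2·cos²(2*π/7·x), and each of sin², cos² integrates to L/2 = 7/4 over (0, 7/2).
∫_0^7/2 u² dx = 343/16, so ||u||_L² = 7*sqrt(7)/4.
∫_0^7/2 (u')² dx = 7*π^2/4, so ||u'||_L² = sqrt(7)*π/2.
Ratio ||u||_L² / ||u'||_L² = 7/(2*π).
Sharp Poincaré constant on H^1_0(0, 7/2) is C_P = L/π = 7/(2*π), achieved by sin(2*π/7·x).
This is the k = 1 eigenfunction (up to amplitude), so the ratio equals the sharp Poincaré constant exactly.


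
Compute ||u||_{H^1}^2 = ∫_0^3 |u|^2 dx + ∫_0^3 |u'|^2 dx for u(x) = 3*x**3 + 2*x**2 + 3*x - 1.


||u||_{H^1}^2 = 814881/70

The H^1 norm (squared) on an interval (0, L) is
  ||u||_{H^1}^2 = ∫_0^L u(x)^2 dx + ∫_0^L u'(x)^2 dx.
Compute u'(x) = 9*x**2 + 4*x + 3.
Then u(x)^2 = 9*x**6 + 12*x**5 + 22*x**4 + 6*x**3 + 5*x**2 - 6*x + 1 and u'(x)^2 = 81*x**4 + 72*x**3 + 70*x**2 + 24*x + 9.
Integrate each monomial from 0 to 3 using ∫_0^3 c·x^n dx = c·3^(n+1)/(n+1):
  ∫_0^3 u(x)^2 dx = ∫_0^3 (9*x^6 + 12*x^5 + 22*x^4 + 6*x^3 + 5*x^2 - 6*x + 1) dx. Term by term:
    ∫_0^3 9*x^6 dx = 19683/7;  ∫_0^3 12*x^5 dx = 1458;  ∫_0^3 22*x^4 dx = 5346/5;
    ∫_0^3 6*x^3 dx = 243/2;  ∫_0^3 5*x^2 dx = 45;  ∫_0^3 -6*x dx = -27;
    ∫_0^3 1 dx = 3.
  Sum: 19683/7 + 1458 + 5346/5 + 243/2 + 45 − 27 + 3 = 383709/70.
  ∫_0^3 u'(x)^2 dx = ∫_0^3 (81*x^4 + 72*x^3 + 70*x^2 + 24*x + 9) dx. Term by term:
    ∫_0^3 81*x^4 dx = 19683/5;  ∫_0^3 72*x^3 dx = 1458;  ∫_0^3 70*x^2 dx = 630;
    ∫_0^3 24*x dx = 108;  ∫_0^3 9 dx = 27.
  Sum: 19683/5 + 1458 + 630 + 108 + 27 = 30798/5.
Adding: ||u||_{H^1}^2 = 383709/70 + 30798/5 = 814881/70.


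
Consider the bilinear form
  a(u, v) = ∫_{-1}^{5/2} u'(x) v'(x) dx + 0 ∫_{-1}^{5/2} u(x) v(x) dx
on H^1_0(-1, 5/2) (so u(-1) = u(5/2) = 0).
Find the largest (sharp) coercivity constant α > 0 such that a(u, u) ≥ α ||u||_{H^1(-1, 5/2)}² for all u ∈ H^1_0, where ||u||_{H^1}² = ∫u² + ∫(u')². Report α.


α = 4*π^2/(4*π^2 + 49)

Coercivity of a(·,·) on H^1_0(-1, 5/2) means a(u, u) ≥ α ||u||_{H^1}² for every u ∈ H^1_0.
The interval has length L = 7/2, and Poincaré/coercivity depend only on L. Here a(u, u) = ∫(u')² + (0)·∫u².
Here c = 0, so a(u,u) = ∫(u')² alone. The condition a(u,u) ≥ α||u||_{H^1}² reads (1−α)∫(u')² ≥ (α−c)∫u². Any admissible α is ≤ 1 (rapidly oscillating u have ∫u²/∫(u')² → 0), and α = 1 would force 0 ≥ (1−c)∫u², impossible since c < 1; so 1−α > 0. By the sharp Poincaré inequality on H^1_0 of an interval of length L, ∫(u')² ≥ (π/L)²∫u² with equality for the first sine mode sin(π(x−x₀)/L) (x₀ the left endpoint), so the inequality holds for all u iff (1−α)(π/L)² ≥ α − c, i.e. α ≤ ((π/L)² + c)/((π/L)² + 1) = (1 + c(L/π)²)/(1 + (L/π)²). (Direct route, valid since c ≤ 0: Poincaré gives c∫u² ≥ c(L/π)²∫(u')², so a(u,u) ≥ (1 + c(L/π)²)∫(u')², while ||u||_{H^1}² ≤ (1 + (L/π)²)∫(u')²; dividing yields the same α.) With (π/L)² = 4*π^2/49 and c = 0, the largest admissible constant is α = ((π/L)² + c)/((π/L)² + 1).
Simplifying, α = 4*π^2/(4*π^2 + 49).


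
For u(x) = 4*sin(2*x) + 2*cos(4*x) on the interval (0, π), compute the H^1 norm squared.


||u||_{H^1(0,π)}^2 = 74*π

u'(x) = -8*sin(4*x) + 8*cos(2*x).
Expand u² and (u')² and integrate term by term on (0, π), using: for integers n ≥ 1, ∫_0^π sin²(nx) dx = ∫_0^π cos²(nx) dx = π/2; for n ≠ n', ∫_0^π sin(nx)sin(n'x) dx = ∫_0^π cos(nx)cos(n'x) dx = 0; and by product-to-sum, ∫_0^π sin(nx)cos(n'x) dx = ½∫_0^π [sin((n+n')x) + sin((n−n')x)] dx, which is 0 when n+n' is even and 2n/(n²−n'²) when n+n' is odd (it need not vanish on (0, π)).
  u² squared terms: (2)²·∫cos(4x)² dx = 4·π/2 = 2*π;  (4)²·∫sin(2x)² dx = 16·π/2 = 8*π.
  u² cross terms: 2·(2)·(4)·∫cos(4x)·sin(2x) dx = 16·(0) = 0.
  So ∫_0^π u² dx = 2*π + 8*π + 0 = 10*π.
  (u')² squared terms: (-8)²·∫sin(4x)² dx = 64·π/2 = 32*π;  (8)²·∫cos(2x)² dx = 64·π/2 = 32*π.
  (u')² cross terms: 2·(-8)·(8)·∫sin(4x)·cos(2x) dx = -128·(0) = 0.
  So ∫_0^π (u')² dx = 32*π + 32*π + 0 = 64*π.
||u||_{H^1}^2 = (10*π) + (64*π) = 74*π.


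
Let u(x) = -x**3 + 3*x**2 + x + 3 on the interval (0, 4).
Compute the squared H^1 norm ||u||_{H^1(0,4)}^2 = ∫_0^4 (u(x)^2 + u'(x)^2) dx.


||u||_{H^1}^2 = 46904/105

The H^1 norm (squared) on an interval (0, L) is
  ||u||_{H^1}^2 = ∫_0^L u(x)^2 dx + ∫_0^L u'(x)^2 dx.
Compute u'(x) = -3*x**2 + 6*x + 1.
Then u(x)^2 = x**6 - 6*x**5 + 7*x**4 + 19*x**2 + 6*x + 9 and u'(x)^2 = 9*x**4 - 36*x**3 + 30*x**2 + 12*x + 1.
Integrate each monomial from 0 to 4 using ∫_0^4 c·x^n dx = c·4^(n+1)/(n+1):
  ∫_0^4 u(x)^2 dx = ∫_0^4 (x^6 - 6*x^5 + 7*x^4 + 19*x^2 + 6*x + 9) dx. Term by term:
    ∫_0^4 x^6 dx = 16384/7;  ∫_0^4 -6*x^5 dx = -4096;  ∫_0^4 7*x^4 dx = 7168/5;
    ∫_0^4 19*x^2 dx = 1216/3;  ∫_0^4 6*x dx = 48;  ∫_0^4 9 dx = 36.
  Sum: 16384/7 − 4096 + 7168/5 + 1216/3 + 48 + 36 = 17588/105.
  ∫_0^4 u'(x)^2 dx = ∫_0^4 (9*x^4 - 36*x^3 + 30*x^2 + 12*x + 1) dx. Term by term:
    ∫_0^4 9*x^4 dx = 9216/5;  ∫_0^4 -36*x^3 dx = -2304;  ∫_0^4 30*x^2 dx = 640;
    ∫_0^4 12*x dx = 96;  ∫_0^4 1 dx = 4.
  Sum: 9216/5 − 2304 + 640 + 96 + 4 = 1396/5.
Adding: ||u||_{H^1}^2 = 17588/105 + 1396/5 = 46904/105.


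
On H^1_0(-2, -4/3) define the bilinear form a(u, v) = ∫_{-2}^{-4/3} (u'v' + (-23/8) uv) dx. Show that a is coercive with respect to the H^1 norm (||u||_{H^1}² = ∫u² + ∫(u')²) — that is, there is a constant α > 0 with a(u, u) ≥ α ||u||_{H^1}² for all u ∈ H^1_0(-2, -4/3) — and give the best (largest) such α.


α = (-23 + 18*π^2)/(2*(4 + 9*π^2))

Coercivity of a(·,·) on H^1_0(-2, -4/3) means a(u, u) ≥ α ||u||_{H^1}² for every u ∈ H^1_0.
The interval has length L = 2/3, and Poincaré/coercivity depend only on L. Here a(u, u) = ∫(u')² + (-23/8)·∫u².
Here c = -23/8 < 0 with |c| < (π/L)² = 9*π^2/4, so coercivity still holds. The condition a(u,u) ≥ α||u||_{H^1}² reads (1−α)∫(u')² ≥ (α−c)∫u². Any admissible α is ≤ 1 (rapidly oscillating u have ∫u²/∫(u')² → 0), and α = 1 would force 0 ≥ (1−c)∫u², impossible since c < 1; so 1−α > 0. By the sharp Poincaré inequality on H^1_0 of an interval of length L, ∫(u')² ≥ (π/L)²∫u² with equality for the first sine mode sin(π(x−x₀)/L) (x₀ the left endpoint), so the inequality holds for all u iff (1−α)(π/L)² ≥ α − c, i.e. α ≤ ((π/L)² + c)/((π/L)² + 1) = (1 + c(L/π)²)/(1 + (L/π)²). (Direct route, valid since c ≤ 0: Poincaré gives c∫u² ≥ c(L/π)²∫(u')², so a(u,u) ≥ (1 + c(L/π)²)∫(u')², while ||u||_{H^1}² ≤ (1 + (L/π)²)∫(u')²; dividing yields the same α.) With (π/L)² = 9*π^2/4 and c = -23/8, the largest admissible constant is α = ((π/L)² + c)/((π/L)² + 1).
Simplifying, α = (-23 + 18*π^2)/(2*(4 + 9*π^2)).


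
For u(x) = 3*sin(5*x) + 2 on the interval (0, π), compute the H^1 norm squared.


||u||_{H^1(0,π)}^2 = 24/5 + 121*π

u'(x) = 15*cos(5*x).
Expand u² and (u')² and integrate term by term on (0, π), using: for integers n ≥ 1, ∫_0^π sin²(nx) dx = ∫_0^π cos²(nx) dx = π/2; for n ≠ n', ∫_0^π sin(nx)sin(n'x) dx = ∫_0^π cos(nx)cos(n'x) dx = 0; and by product-to-sum, ∫_0^π sin(nx)cos(n'x) dx = ½∫_0^π [sin((n+n')x) + sin((n−n')x)] dx, which is 0 when n+n' is even and 2n/(n²−n'²) when n+n' is odd (it need not vanish on (0, π)). For the constant mode: ∫_0^π 1 dx = π, ∫_0^π cos(nx) dx = 0, ∫_0^π sin(nx) dx = (1−(−1)^n)/n.
  u² squared terms: (2)²·∫1 dx = 4·π = 4*π;  (3)²·∫sin(5x)² dx = 9·π/2 = 9*π/2.
  u² cross terms: 2·(2)·(3)·∫1·sin(5x) dx = 12·(2/5) = 24/5.
  So ∫_0^π u² dx = 4*π + 9*π/2 + 24/5 = 24/5 + 17*π/2.
  (u')² squared terms: (15)²·∫cos(5x)² dx = 225·π/2 = 225*π/2.
  So ∫_0^π (u')² dx = 225*π/2.
||u||_{H^1}^2 = (24/5 + 17*π/2) + (225*π/2) = 24/5 + 121*π.


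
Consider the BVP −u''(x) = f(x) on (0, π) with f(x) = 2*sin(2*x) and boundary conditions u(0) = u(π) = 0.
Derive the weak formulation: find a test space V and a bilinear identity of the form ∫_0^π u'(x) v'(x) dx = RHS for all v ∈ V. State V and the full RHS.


V = H^1_0(0, π) (so v(0) = v(π) = 0); weak form: ∫_0^π u'v' dx = ∫_0^π (2*sin(2*x)) v dx for all v ∈ V.

Multiply both sides by a test function v and integrate from 0 to π:
  ∫_0^π −u''(x) v(x) dx = ∫_0^π f(x) v(x) dx.
Integrate the LHS by parts once:
  ∫_0^π −u'' v dx = −[u'(x) v(x)]_0^π + ∫_0^π u'(x) v'(x) dx.
Thus ∫_0^π u'(x) v'(x) dx = ∫_0^π f(x) v(x) dx + [u'(x) v(x)]_0^π.
Choose V so that boundary terms are either known or forced to vanish.
u is Dirichlet: u(0) = u(π) = 0. Let V = H^1_0(0, π); then v(0) = v(π) = 0, and [u' v]_0^π = 0.
Weak formulation: find u (satisfying any essential BC) such that ∫_0^π u'(x) v'(x) dx = ∫_0^π f v dx for all v ∈ V.
Substituting f(x) = 2*sin(2*x), the right-hand side is ∫_0^π (2*sin(2*x)) v dx.


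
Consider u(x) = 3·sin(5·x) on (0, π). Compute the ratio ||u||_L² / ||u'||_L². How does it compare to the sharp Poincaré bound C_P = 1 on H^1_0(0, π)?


||u||_L² / ||u'||_L² = 1/5 < C_P = 1.

u(x) = 3·sin(5·x), so u'(x) = 15*cos(5*x).
Writing u(x) = A·sin(kπx/L) with A = 3 and k = 5, use ∫_0^L sin²(kπx/L) dx = L/2 and ∫_0^L cos²(kπx/L) dx = L/2.
u² = 9·sin²(5·x) and (u')² = 225·cos²(5·x), and each of sin², cos² integrates to L/2 = π/2 over (0, π).
∫_0^π u² dx = 9*π/2, so ||u||_L² = 3*sqrt(2)*sqrt(π)/2.
∫_0^π (u')² dx = 225*π/2, so ||u'||_L² = 15*sqrt(2)*sqrt(π)/2.
Ratio ||u||_L² / ||u'||_L² = 1/5.
Sharp Poincaré constant on H^1_0(0, π) is C_P = L/π = 1, achieved by sin(x).
This is the k = 5 harmonic; the ratio L/(kπ) is strictly less than C_P = L/π, consistent with the sharp inequality ||u||_L² ≤ C_P ||u'||_L².


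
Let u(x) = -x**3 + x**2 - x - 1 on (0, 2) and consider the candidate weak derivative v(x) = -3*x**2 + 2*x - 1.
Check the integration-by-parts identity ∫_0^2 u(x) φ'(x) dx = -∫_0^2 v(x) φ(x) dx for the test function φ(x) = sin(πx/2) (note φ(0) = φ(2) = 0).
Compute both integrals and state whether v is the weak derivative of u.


LHS = -96/π^3 + 20/π, RHS = -96/π^3 + 20/π. Yes, v = u' weakly.

u(x) = -x**3 + x**2 - x - 1, classical derivative u'(x) = -3*x**2 + 2*x - 1.
φ(x) = sin(πx/2), so φ'(x) = π*cos(π*x/2)/2.
Note φ(0) = φ(2) = 0, so the boundary term u·φ vanishes.
LHS = ∫_0^2 u(x) φ'(x) dx = ∫_0^2 (-π*x^3*cos(π*x/2)/2 + π*x^2*cos(π*x/2)/2 - π*x*cos(π*x/2)/2 - π*cos(π*x/2)/2) dx. Term by term:
  ∫_0^2 -π*cos(π*x/2)/2 dx = 0;  ∫_0^2 π*x^2*cos(π*x/2)/2 dx = -8/π;  ∫_0^2 -π*x*cos(π*x/2)/2 dx = 4/π;
  ∫_0^2 -π*x^3*cos(π*x/2)/2 dx = -96/π^3 + 24/π.
Sum: 0 − 8/π + 4/π + -96/π^3 + 24/π = -96/π^3 + 20/π.
So LHS = -96/π^3 + 20/π.
∫_0^2 v(x) φ(x) dx = ∫_0^2 (-3*x^2*sin(π*x/2) + 2*x*sin(π*x/2) - sin(π*x/2)) dx. Term by term:
  ∫_0^2 -sin(π*x/2) dx = -4/π;  ∫_0^2 -3*x^2*sin(π*x/2) dx = -24/π + 96/π^3;  ∫_0^2 2*x*sin(π*x/2) dx = 8/π.
Sum: -4/π + -24/π + 96/π^3 + 8/π = -20/π + 96/π^3.
So RHS = -∫_0^2 v(x) φ(x) dx = -96/π^3 + 20/π.
LHS = RHS, so the identity holds for this test φ.
Moreover u is smooth here and v(x) = u'(x) = -3*x**2 + 2*x - 1 pointwise, so the identity holds for every test function. Hence v is the weak derivative of u.


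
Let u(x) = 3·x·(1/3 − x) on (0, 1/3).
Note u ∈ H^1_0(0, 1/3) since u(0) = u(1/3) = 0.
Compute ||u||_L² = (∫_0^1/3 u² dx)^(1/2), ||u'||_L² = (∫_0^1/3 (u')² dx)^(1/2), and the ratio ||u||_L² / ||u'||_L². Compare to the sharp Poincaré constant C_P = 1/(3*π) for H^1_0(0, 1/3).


||u||_L² / ||u'||_L² = sqrt(10)/30 < C_P = 1/(3*π).

u(x) = 3·x·(1/3 − x), so u'(x) = 1 - 6*x.
u(x) = 3·x·(1/3 − x) vanishes at x = 0 and x = 1/3, so u ∈ H^1_0(0, 1/3). Differentiate via the product rule and integrate the resulting polynomials term by term.
  ∫_0^1/3 u² dx = ∫_0^1/3 (9*x^4 - 6*x^3 + x^2) dx. Term by term:
    ∫_0^1/3 9*x^4 dx = 1/135;  ∫_0^1/3 -6*x^3 dx = -1/54;  ∫_0^1/3 x^2 dx = 1/81.
  Sum: 1/135 − 1/54 + 1/81 = 1/810.
  ∫_0^1/3 (u')² dx = ∫_0^1/3 (36*x^2 - 12*x + 1) dx. Term by term:
    ∫_0^1/3 36*x^2 dx = 4/9;  ∫_0^1/3 -12*x dx = -2/3;  ∫_0^1/3 1 dx = 1/3.
  Sum: 4/9 − 2/3 + 1/3 = 1/9.
∫_0^1/3 u² dx = 1/810, so ||u||_L² = sqrt(10)/90.
∫_0^1/3 (u')² dx = 1/9, so ||u'||_L² = 1/3.
Ratio ||u||_L² / ||u'||_L² = sqrt(10)/30.
Sharp Poincaré constant on H^1_0(0, 1/3) is C_P = L/π = 1/(3*π), achieved by sin(3*π·x).
A polynomial bump cannot attain the sharp Poincaré constant (only the first sine eigenfunction does), so the ratio is strictly less than C_P, consistent with ||u||_L² ≤ C_P ||u'||_L².


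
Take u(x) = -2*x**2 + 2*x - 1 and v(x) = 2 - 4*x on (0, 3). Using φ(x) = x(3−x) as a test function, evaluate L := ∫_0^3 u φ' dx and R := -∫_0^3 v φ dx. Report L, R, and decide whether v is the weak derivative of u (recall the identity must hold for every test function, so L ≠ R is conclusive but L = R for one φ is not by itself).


LHS = 18, RHS = 18. Yes, v = u' weakly.

u(x) = -2*x**2 + 2*x - 1, classical derivative u'(x) = 2 - 4*x.
φ(x) = x(3−x), so φ'(x) = 3 - 2*x.
Note φ(0) = φ(3) = 0, so the boundary term u·φ vanishes.
LHS = ∫_0^3 u(x) φ'(x) dx = ∫_0^3 (4*x^3 - 10*x^2 + 8*x - 3) dx. Term by term:
  ∫_0^3 4*x^3 dx = 81;  ∫_0^3 -10*x^2 dx = -90;  ∫_0^3 8*x dx = 36;
  ∫_0^3 -3 dx = -9.
Sum: 81 − 90 + 36 − 9 = 18.
So LHS = 18.
∫_0^3 v(x) φ(x) dx = ∫_0^3 (4*x^3 - 14*x^2 + 6*x) dx. Term by term:
  ∫_0^3 4*x^3 dx = 81;  ∫_0^3 -14*x^2 dx = -126;  ∫_0^3 6*x dx = 27.
Sum: 81 − 126 + 27 = -18.
So RHS = -∫_0^3 v(x) φ(x) dx = 18.
LHS = RHS, so the identity holds for this test φ.
Moreover u is smooth here and v(x) = u'(x) = 2 - 4*x pointwise, so the identity holds for every test function. Hence v is the weak derivative of u.


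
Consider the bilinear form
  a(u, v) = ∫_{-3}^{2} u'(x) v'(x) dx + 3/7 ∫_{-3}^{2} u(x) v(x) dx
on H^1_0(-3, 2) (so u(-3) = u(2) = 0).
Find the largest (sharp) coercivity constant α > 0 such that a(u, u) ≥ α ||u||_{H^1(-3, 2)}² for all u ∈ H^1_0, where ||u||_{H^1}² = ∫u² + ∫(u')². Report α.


α = (π^2 + 75/7)/(π^2 + 25)

Coercivity of a(·,·) on H^1_0(-3, 2) means a(u, u) ≥ α ||u||_{H^1}² for every u ∈ H^1_0.
The interval has length L = 5, and Poincaré/coercivity depend only on L. Here a(u, u) = ∫(u')² + (3/7)·∫u².
Here 0 < c = 3/7 < 1. The condition a(u,u) ≥ α||u||_{H^1}² reads (1−α)∫(u')² ≥ (α−c)∫u². Any admissible α is ≤ 1 (rapidly oscillating u have ∫u²/∫(u')² → 0), and α = 1 would force 0 ≥ (1−c)∫u², impossible since c < 1; so 1−α > 0. By the sharp Poincaré inequality on H^1_0 of an interval of length L, ∫(u')² ≥ (π/L)²∫u² with equality for the first sine mode sin(π(x−x₀)/L) (x₀ the left endpoint), so the inequality holds for all u iff (1−α)(π/L)² ≥ α − c, i.e. α ≤ ((π/L)² + c)/((π/L)² + 1) = (1 + c(L/π)²)/(1 + (L/π)²). With (π/L)² = π^2/25 and c = 3/7, the largest admissible constant is α = ((π/L)² + c)/((π/L)² + 1).
Simplifying, α = (π^2 + 75/7)/(π^2 + 25).


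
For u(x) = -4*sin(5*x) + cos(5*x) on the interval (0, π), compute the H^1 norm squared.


||u||_{H^1(0,π)}^2 = 221*π

u'(x) = -5*sin(5*x) - 20*cos(5*x).
Expand u² and (u')² and integrate term by term on (0, π), using: for integers n ≥ 1, ∫_0^π sin²(nx) dx = ∫_0^π cos²(nx) dx = π/2; for n ≠ n', ∫_0^π sin(nx)sin(n'x) dx = ∫_0^π cos(nx)cos(n'x) dx = 0; and by product-to-sum, ∫_0^π sin(nx)cos(n'x) dx = ½∫_0^π [sin((n+n')x) + sin((n−n')x)] dx, which is 0 when n+n' is even and 2n/(n²−n'²) when n+n' is odd (it need not vanish on (0, π)).
  u² squared terms: (-4)²·∫sin(5x)² dx = 16·π/2 = 8*π;  (1)²·∫cos(5x)² dx = 1·π/2 = π/2.
  u² cross terms: 2·(-4)·(1)·∫sin(5x)·cos(5x) dx = -8·(0) = 0.
  So ∫_0^π u² dx = 8*π + π/2 + 0 = 17*π/2.
  (u')² squared terms: (-20)²·∫cos(5x)² dx = 400·π/2 = 200*π;  (-5)²·∫sin(5x)² dx = 25·π/2 = 25*π/2.
  (u')² cross terms: 2·(-20)·(-5)·∫cos(5x)·sin(5x) dx = 200·(0) = 0.
  So ∫_0^π (u')² dx = 200*π + 25*π/2 + 0 = 425*π/2.
||u||_{H^1}^2 = (17*π/2) + (425*π/2) = 221*π.


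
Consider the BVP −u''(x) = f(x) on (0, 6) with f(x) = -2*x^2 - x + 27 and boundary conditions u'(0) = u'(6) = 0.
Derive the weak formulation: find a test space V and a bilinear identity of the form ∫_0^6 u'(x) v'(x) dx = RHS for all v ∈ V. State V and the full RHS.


V = H^1(0, 6) (no boundary constraint on v; u is determined up to an additive constant); weak form: ∫_0^6 u'v' dx = ∫_0^6 (-2*x^2 - x + 27) v dx for all v ∈ V.

Multiply both sides by a test function v and integrate from 0 to 6:
  ∫_0^6 −u''(x) v(x) dx = ∫_0^6 f(x) v(x) dx.
Integrate the LHS by parts once:
  ∫_0^6 −u'' v dx = −[u'(x) v(x)]_0^6 + ∫_0^6 u'(x) v'(x) dx.
Thus ∫_0^6 u'(x) v'(x) dx = ∫_0^6 f(x) v(x) dx + [u'(x) v(x)]_0^6.
Choose V so that boundary terms are either known or forced to vanish.
u has homogeneous Neumann: u'(0) = u'(6) = 0. So [u' v]_0^6 = 0·v(6) − 0·v(0) = 0 for any v; take V = H^1(0, 6).
Weak formulation: find u (satisfying any essential BC) such that ∫_0^6 u'(x) v'(x) dx = ∫_0^6 f v dx for all v ∈ V (homogeneous Neumann, so boundary terms vanish).
Substituting f(x) = -2*x^2 - x + 27, the right-hand side is ∫_0^6 (-2*x^2 - x + 27) v dx.
Compatibility check (pure Neumann): taking v ≡ 1 ∈ V gives 0 = ∫_0^6 f dx + (0) − (0), i.e. ∫_0^6 f dx must equal u'(0) − u'(6) = 0. Indeed ∫_0^6 (-2*x^2 - x + 27) dx = 0, so the data are compatible. The solution is then unique only up to an additive constant (fix it e.g. by requiring ∫_0^6 u dx = 0).


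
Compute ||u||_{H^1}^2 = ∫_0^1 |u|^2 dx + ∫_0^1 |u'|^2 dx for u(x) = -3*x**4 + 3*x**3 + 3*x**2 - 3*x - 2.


||u||_{H^1}^2 = 211/28

The H^1 norm (squared) on an interval (0, L) is
  ||u||_{H^1}^2 = ∫_0^L u(x)^2 dx + ∫_0^L u'(x)^2 dx.
Compute u'(x) = -12*x**3 + 9*x**2 + 6*x - 3.
Then u(x)^2 = 9*x**8 - 18*x**7 - 9*x**6 + 36*x**5 + 3*x**4 - 30*x**3 - 3*x**2 + 12*x + 4 and u'(x)^2 = 144*x**6 - 216*x**5 - 63*x**4 + 180*x**3 - 18*x**2 - 36*x + 9.
Integrate each monomial from 0 to 1 using ∫_0^1 c·x^n dx = c·1^(n+1)/(n+1):
  ∫_0^1 u(x)^2 dx = ∫_0^1 (9*x^8 - 18*x^7 - 9*x^6 + 36*x^5 + 3*x^4 - 30*x^3 - 3*x^2 + 12*x + 4) dx. Term by term:
    ∫_0^1 9*x^8 dx = 1;  ∫_0^1 -18*x^7 dx = -9/4;  ∫_0^1 -9*x^6 dx = -9/7;
    ∫_0^1 36*x^5 dx = 6;  ∫_0^1 3*x^4 dx = 3/5;  ∫_0^1 -30*x^3 dx = -15/2;
    ∫_0^1 -3*x^2 dx = -1;  ∫_0^1 12*x dx = 6;  ∫_0^1 4 dx = 4.
  Sum: 1 − 9/4 − 9/7 + 6 + 3/5 − 15/2 − 1 + 6 + 4 = 779/140.
  ∫_0^1 u'(x)^2 dx = ∫_0^1 (144*x^6 - 216*x^5 - 63*x^4 + 180*x^3 - 18*x^2 - 36*x + 9) dx. Term by term:
    ∫_0^1 144*x^6 dx = 144/7;  ∫_0^1 -216*x^5 dx = -36;  ∫_0^1 -63*x^4 dx = -63/5;
    ∫_0^1 180*x^3 dx = 45;  ∫_0^1 -18*x^2 dx = -6;  ∫_0^1 -36*x dx = -18;
    ∫_0^1 9 dx = 9.
  Sum: 144/7 − 36 − 63/5 + 45 − 6 − 18 + 9 = 69/35.
Adding: ||u||_{H^1}^2 = 779/140 + 69/35 = 211/28.


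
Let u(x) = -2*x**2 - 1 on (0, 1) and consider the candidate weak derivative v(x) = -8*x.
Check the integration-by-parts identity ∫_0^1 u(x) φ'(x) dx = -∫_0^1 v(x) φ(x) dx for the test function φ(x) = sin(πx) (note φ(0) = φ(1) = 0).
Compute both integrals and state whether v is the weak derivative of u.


LHS = 4/π, RHS = 8/π. No, v is not the weak derivative of u.

u(x) = -2*x**2 - 1, classical derivative u'(x) = -4*x.
φ(x) = sin(πx), so φ'(x) = π*cos(π*x).
Note φ(0) = φ(1) = 0, so the boundary term u·φ vanishes.
LHS = ∫_0^1 u(x) φ'(x) dx = ∫_0^1 (-2*π*x^2*cos(π*x) - π*cos(π*x)) dx. Term by term:
  ∫_0^1 -π*cos(π*x) dx = 0;  ∫_0^1 -2*π*x^2*cos(π*x) dx = 4/π.
Sum: 0 + 4/π = 4/π.
So LHS = 4/π.
∫_0^1 v(x) φ(x) dx = ∫_0^1 (-8*x*sin(π*x)) dx. Term by term:
  ∫_0^1 -8*x*sin(π*x) dx = -8/π.
So RHS = -∫_0^1 v(x) φ(x) dx = 8/π.
LHS − RHS = -4/π ≠ 0, so the identity fails.
(For a valid weak derivative the identity must hold for EVERY test function, in particular this one. The failure shows v is NOT the weak derivative of u.)
Correct weak derivative would be u'(x) = -4*x.
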